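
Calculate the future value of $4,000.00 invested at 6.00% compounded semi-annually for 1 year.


Compound interest formula: A = P(1 + r/n)^(nt)
A = $4,000.00 × (1 + 0.06/2)^(2 × 1)
Growth factor: (1 + 0.06/2)^2 = 1.060900
A = $4,000.00 × 1.060900
A = $4,243.60

A = P(1 + r/n)^(nt) = $4,243.60


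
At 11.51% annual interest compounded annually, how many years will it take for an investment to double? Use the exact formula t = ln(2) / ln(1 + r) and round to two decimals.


Doubling condition: (1 + r)^t = 2
Take ln of both sides: t × ln(1 + r) = ln(2)
t = ln(2) / ln(1 + r)
t = 0.693147 / 0.108944
t = 6.36

t = ln(2) / ln(1 + r) = 6.36 years


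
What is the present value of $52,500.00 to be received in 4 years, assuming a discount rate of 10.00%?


Present value formula: PV = FV / (1 + r)^t
PV = $52,500.00 / (1 + 0.1)^4
PV = $52,500.00 / 1.464100
PV = $35,858.21

PV = FV / (1 + r)^t = $35,858.21


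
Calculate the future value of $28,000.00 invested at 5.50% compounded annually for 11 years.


Compound interest formula: A = P(1 + r/n)^(nt)
A = $28,000.00 × (1 + 0.055/1)^(1 × 11)
Growth factor: (1 + 0.055/1)^11 = 1.8020924
A = $28,000.00 × 1.8020924
A = $50,458.59

A = P(1 + r/n)^(nt) = $50,458.59


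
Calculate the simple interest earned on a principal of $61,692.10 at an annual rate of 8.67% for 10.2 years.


Simple interest formula: I = P × r × t
I = $61,692.10 × 0.0867 × 10.2
I = $54,556.79

I = P × r × t = $54,556.79


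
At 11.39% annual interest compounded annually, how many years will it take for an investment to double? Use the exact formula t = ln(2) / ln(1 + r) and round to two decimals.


Doubling condition: (1 + r)^t = 2
Take ln of both sides: t × ln(1 + r) = ln(2)
t = ln(2) / ln(1 + r)
t = 0.693147 / 0.107867
t = 6.43

t = ln(2) / ln(1 + r) = 6.43 years


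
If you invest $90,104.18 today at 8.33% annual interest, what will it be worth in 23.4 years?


Future value formula: FV = PV × (1 + r)^t
FV = $90,104.18 × (1 + 0.0833)^23.4
FV = $90,104.18 × 6.5031024
FV = $585,956.71

FV = PV × (1 + r)^t = $585,956.71


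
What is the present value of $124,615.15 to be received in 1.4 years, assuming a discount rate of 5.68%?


Present value formula: PV = FV / (1 + r)^t
PV = $124,615.15 / (1 + 0.0568)^1.4
PV = $124,615.15 / 1.0804133
PV = $115,340.26

PV = FV / (1 + r)^t = $115,340.26


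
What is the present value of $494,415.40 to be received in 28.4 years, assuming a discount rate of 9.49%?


Present value formula: PV = FV / (1 + r)^t
PV = $494,415.40 / (1 + 0.0949)^28.4
PV = $494,415.40 / 13.129088
PV = $37,658.02

PV = FV / (1 + r)^t = $37,658.02


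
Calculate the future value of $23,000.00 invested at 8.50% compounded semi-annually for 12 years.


Compound interest formula: A = P(1 + r/n)^(nt)
A = $23,000.00 × (1 + 0.085/2)^(2 × 12)
Growth factor: (1 + 0.085/2)^24 = 2.7153482
A = $23,000.00 × 2.7153482
A = $62,453.01

A = P(1 + r/n)^(nt) = $62,453.01


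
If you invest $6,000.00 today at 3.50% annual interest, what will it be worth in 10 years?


Future value formula: FV = PV × (1 + r)^t
FV = $6,000.00 × (1 + 0.035)^10
FV = $6,000.00 × 1.410599
FV = $8,463.59

FV = PV × (1 + r)^t = $8,463.59


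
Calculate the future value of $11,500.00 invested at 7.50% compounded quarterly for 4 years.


Compound interest formula: A = P(1 + r/n)^(nt)
A = $11,500.00 × (1 + 0.075/4)^(4 × 4)
Growth factor: (1 + 0.075/4)^16 = 1.346114
A = $11,500.00 × 1.346114
A = $15,480.31

A = P(1 + r/n)^(nt) = $15,480.31


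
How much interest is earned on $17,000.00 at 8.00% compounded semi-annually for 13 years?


Compound interest earned = final amount − principal.
A = P(1 + r/n)^(nt) = $17,000.00 × (1 + 0.08/2)^(2 × 13) = $47,131.99
Interest = A − P = $47,131.99 − $17,000.00 = $30,131.99

Interest = A - P = $30,131.99


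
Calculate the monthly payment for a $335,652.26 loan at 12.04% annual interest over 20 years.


Loan payment formula: PMT = PV × r / (1 − (1 + r)^(−n))
Monthly rate r = 0.1204/12 ≈ 0.01003333, n = 240 months
Denominator: 1 − (1 + 0.1204/12)^(−240) = 0.9089185
PMT = $335,652.26 × (0.1204/12) / 0.9089185
PMT = $3,705.18 per month

PMT = PV × r / (1-(1+r)^(-n)) = $3,705.18/month


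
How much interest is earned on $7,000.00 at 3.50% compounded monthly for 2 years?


Compound interest earned = final amount − principal.
A = P(1 + r/n)^(nt) = $7,000.00 × (1 + 0.035/12)^(12 × 2) = $7,506.79
Interest = A − P = $7,506.79 − $7,000.00 = $506.79

Interest = A - P = $506.79


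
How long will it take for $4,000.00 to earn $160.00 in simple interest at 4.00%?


Rearrange the simple interest formula for t:
I = P × r × t  ⇒  t = I / (P × r)
t = $160.00 / ($4,000.00 × 0.04)
t = 1

t = I/(P×r) = 1 year


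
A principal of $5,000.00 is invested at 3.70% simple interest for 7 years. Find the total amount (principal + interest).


Total amount formula: A = P(1 + rt) = P + P·r·t
Interest: I = P × r × t = $5,000.00 × 0.037 × 7 = $1,295.00
A = P + I = $5,000.00 + $1,295.00 = $6,295.00

A = P + I = P(1 + rt) = $6,295.00


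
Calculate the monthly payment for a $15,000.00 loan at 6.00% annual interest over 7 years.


Loan payment formula: PMT = PV × r / (1 − (1 + r)^(−n))
Monthly rate r = 0.06/12 = 0.005, n = 84 months
Denominator: 1 − (1 + 0.06/12)^(−84) = 0.342265
PMT = $15,000.00 × (0.06/12) / 0.342265
PMT = $219.13 per month

PMT = PV × r / (1-(1+r)^(-n)) = $219.13/month


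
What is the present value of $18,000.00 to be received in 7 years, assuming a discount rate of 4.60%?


Present value formula: PV = FV / (1 + r)^t
PV = $18,000.00 / (1 + 0.046)^7
PV = $18,000.00 / 1.370004
PV = $13,138.65

PV = FV / (1 + r)^t = $13,138.65


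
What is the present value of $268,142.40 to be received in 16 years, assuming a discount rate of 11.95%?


Present value formula: PV = FV / (1 + r)^t
PV = $268,142.40 / (1 + 0.1195)^16
PV = $268,142.40 / 6.086751
PV = $44,053.45

PV = FV / (1 + r)^t = $44,053.45


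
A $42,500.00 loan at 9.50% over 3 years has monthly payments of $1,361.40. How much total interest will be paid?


Total paid over the life of the loan = PMT × n.
Total paid = $1,361.40 × 36 = $49,010.40
Total interest = total paid − principal = $49,010.40 − $42,500.00 = $6,510.40

Total interest = (PMT × n) - PV = $6,510.40


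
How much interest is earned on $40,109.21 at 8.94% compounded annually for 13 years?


Compound interest earned = final amount − principal.
A = P(1 + r/n)^(nt) = $40,109.21 × (1 + 0.0894/1)^(1 × 13) = $122,089.95
Interest = A − P = $122,089.95 − $40,109.21 = $81,980.74

Interest = A - P = $81,980.74


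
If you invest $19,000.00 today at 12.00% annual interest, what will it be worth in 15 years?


Future value formula: FV = PV × (1 + r)^t
FV = $19,000.00 × (1 + 0.12)^15
FV = $19,000.00 × 5.473566
FV = $103,997.75

FV = PV × (1 + r)^t = $103,997.75


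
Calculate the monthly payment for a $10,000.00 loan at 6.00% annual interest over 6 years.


Loan payment formula: PMT = PV × r / (1 − (1 + r)^(−n))
Monthly rate r = 0.06/12 = 0.005, n = 72 months
Denominator: 1 − (1 + 0.06/12)^(−72) = 0.301698
PMT = $10,000.00 × (0.06/12) / 0.301698
PMT = $165.73 per month

PMT = PV × r / (1-(1+r)^(-n)) = $165.73/month


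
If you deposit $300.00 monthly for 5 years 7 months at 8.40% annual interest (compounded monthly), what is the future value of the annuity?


Future value of an ordinary annuity: FV = PMT × ((1 + r)^n − 1) / r
Monthly rate r = 0.084/12 = 0.007, n = 67
FV = $300.00 × ((1 + 0.084/12)^67 − 1) / (0.084/12)
FV = $300.00 × 85.112221
FV = $25,533.67

FV = PMT × ((1+r)^n - 1)/r = $25,533.67


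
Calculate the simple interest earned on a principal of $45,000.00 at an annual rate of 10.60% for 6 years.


Simple interest formula: I = P × r × t
I = $45,000.00 × 0.106 × 6
I = $28,620.00

I = P × r × t = $28,620.00


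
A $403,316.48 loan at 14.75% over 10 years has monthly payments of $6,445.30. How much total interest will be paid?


Total paid over the life of the loan = PMT × n.
Total paid = $6,445.30 × 120 = $773,436.00
Total interest = total paid − principal = $773,436.00 − $403,316.48 = $370,119.52

Total interest = (PMT × n) - PV = $370,119.52


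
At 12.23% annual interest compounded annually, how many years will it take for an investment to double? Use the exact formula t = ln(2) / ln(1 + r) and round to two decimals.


Doubling condition: (1 + r)^t = 2
Take ln of both sides: t × ln(1 + r) = ln(2)
t = ln(2) / ln(1 + r)
t = 0.693147 / 0.115380
t = 6.01

t = ln(2) / ln(1 + r) = 6.01 years


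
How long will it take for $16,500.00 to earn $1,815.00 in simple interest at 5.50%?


Rearrange the simple interest formula for t:
I = P × r × t  ⇒  t = I / (P × r)
t = $1,815.00 / ($16,500.00 × 0.055)
t = 2

t = I/(P×r) = 2 years


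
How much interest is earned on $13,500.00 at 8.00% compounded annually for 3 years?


Compound interest earned = final amount − principal.
A = P(1 + r/n)^(nt) = $13,500.00 × (1 + 0.08/1)^(1 × 3) = $17,006.11
Interest = A − P = $17,006.11 − $13,500.00 = $3,506.11

Interest = A - P = $3,506.11


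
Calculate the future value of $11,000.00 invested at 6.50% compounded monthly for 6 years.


Compound interest formula: A = P(1 + r/n)^(nt)
A = $11,000.00 × (1 + 0.065/12)^(12 × 6)
Growth factor: (1 + 0.065/12)^72 = 1.475427
A = $11,000.00 × 1.475427
A = $16,229.70

A = P(1 + r/n)^(nt) = $16,229.70


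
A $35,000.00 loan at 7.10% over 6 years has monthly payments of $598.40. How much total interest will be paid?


Total paid over the life of the loan = PMT × n.
Total paid = $598.40 × 72 = $43,084.80
Total interest = total paid − principal = $43,084.80 − $35,000.00 = $8,084.80

Total interest = (PMT × n) - PV = $8,084.80


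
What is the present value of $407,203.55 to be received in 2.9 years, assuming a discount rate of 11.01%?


Present value formula: PV = FV / (1 + r)^t
PV = $407,203.55 / (1 + 0.1101)^2.9
PV = $407,203.55 / 1.35378625
PV = $300,788.66

PV = FV / (1 + r)^t = $300,788.66


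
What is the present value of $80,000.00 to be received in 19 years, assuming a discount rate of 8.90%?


Present value formula: PV = FV / (1 + r)^t
PV = $80,000.00 / (1 + 0.089)^19
PV = $80,000.00 / 5.052772
PV = $15,832.89

PV = FV / (1 + r)^t = $15,832.89


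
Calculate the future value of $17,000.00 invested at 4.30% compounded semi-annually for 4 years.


Compound interest formula: A = P(1 + r/n)^(nt)
A = $17,000.00 × (1 + 0.043/2)^(2 × 4)
Growth factor: (1 + 0.043/2)^8 = 1.1855148
A = $17,000.00 × 1.1855148
A = $20,153.75

A = P(1 + r/n)^(nt) = $20,153.75


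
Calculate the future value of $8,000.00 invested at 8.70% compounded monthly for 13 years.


Compound interest formula: A = P(1 + r/n)^(nt)
A = $8,000.00 × (1 + 0.087/12)^(12 × 13)
Growth factor: (1 + 0.087/12)^156 = 3.086136
A = $8,000.00 × 3.086136
A = $24,689.09

A = P(1 + r/n)^(nt) = $24,689.09


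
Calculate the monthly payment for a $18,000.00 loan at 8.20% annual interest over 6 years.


Loan payment formula: PMT = PV × r / (1 − (1 + r)^(−n))
Monthly rate r = 0.082/12 ≈ 0.00683333, n = 72 months
Denominator: 1 − (1 + 0.082/12)^(−72) = 0.387574
PMT = $18,000.00 × (0.082/12) / 0.387574
PMT = $317.36 per month

PMT = PV × r / (1-(1+r)^(-n)) = $317.36/month


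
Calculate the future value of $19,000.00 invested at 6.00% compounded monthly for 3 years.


Compound interest formula: A = P(1 + r/n)^(nt)
A = $19,000.00 × (1 + 0.06/12)^(12 × 3)
Growth factor: (1 + 0.06/12)^36 = 1.1966805
A = $19,000.00 × 1.1966805
A = $22,736.93

A = P(1 + r/n)^(nt) = $22,736.93


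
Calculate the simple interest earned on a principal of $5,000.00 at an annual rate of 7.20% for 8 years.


Simple interest formula: I = P × r × t
I = $5,000.00 × 0.072 × 8
I = $2,880.00

I = P × r × t = $2,880.00


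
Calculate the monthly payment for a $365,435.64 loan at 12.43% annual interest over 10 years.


Loan payment formula: PMT = PV × r / (1 − (1 + r)^(−n))
Monthly rate r = 0.1243/12 ≈ 0.01035833, n = 120 months
Denominator: 1 − (1 + 0.1243/12)^(−120) = 0.709632
PMT = $365,435.64 × (0.1243/12) / 0.709632
PMT = $5,334.18 per month

PMT = PV × r / (1-(1+r)^(-n)) = $5,334.18/month


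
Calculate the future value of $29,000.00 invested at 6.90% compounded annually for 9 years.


Compound interest formula: A = P(1 + r/n)^(nt)
A = $29,000.00 × (1 + 0.069/1)^(1 × 9)
Growth factor: (1 + 0.069/1)^9 = 1.823053
A = $29,000.00 × 1.823053
A = $52,868.54

A = P(1 + r/n)^(nt) = $52,868.54


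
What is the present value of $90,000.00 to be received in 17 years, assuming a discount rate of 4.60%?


Present value formula: PV = FV / (1 + r)^t
PV = $90,000.00 / (1 + 0.046)^17
PV = $90,000.00 / 2.1480216
PV = $41,899.02

PV = FV / (1 + r)^t = $41,899.02


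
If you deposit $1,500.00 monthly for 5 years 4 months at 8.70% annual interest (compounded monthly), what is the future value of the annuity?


Future value of an ordinary annuity: FV = PMT × ((1 + r)^n − 1) / r
Monthly rate r = 0.087/12 = 0.00725, n = 64
FV = $1,500.00 × ((1 + 0.087/12)^64 − 1) / (0.087/12)
FV = $1,500.00 × 81.070754
FV = $121,606.13

FV = PMT × ((1+r)^n - 1)/r = $121,606.13


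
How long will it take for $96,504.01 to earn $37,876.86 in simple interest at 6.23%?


Rearrange the simple interest formula for t:
I = P × r × t  ⇒  t = I / (P × r)
t = $37,876.86 / ($96,504.01 × 0.0623)
t = 6.3

t = I/(P×r) = 6.3 years


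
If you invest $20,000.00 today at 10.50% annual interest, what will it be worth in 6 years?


Future value formula: FV = PV × (1 + r)^t
FV = $20,000.00 × (1 + 0.105)^6
FV = $20,000.00 × 1.8204287
FV = $36,408.57

FV = PV × (1 + r)^t = $36,408.57


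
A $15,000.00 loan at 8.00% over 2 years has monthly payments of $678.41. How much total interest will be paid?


Total paid over the life of the loan = PMT × n.
Total paid = $678.41 × 24 = $16,281.84
Total interest = total paid − principal = $16,281.84 − $15,000.00 = $1,281.84

Total interest = (PMT × n) - PV = $1,281.84


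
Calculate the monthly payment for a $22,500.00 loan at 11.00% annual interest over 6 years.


Loan payment formula: PMT = PV × r / (1 − (1 + r)^(−n))
Monthly rate r = 0.11/12 ≈ 0.00916667, n = 72 months
Denominator: 1 − (1 + 0.11/12)^(−72) = 0.481592
PMT = $22,500.00 × (0.11/12) / 0.481592
PMT = $428.27 per month

PMT = PV × r / (1-(1+r)^(-n)) = $428.27/month


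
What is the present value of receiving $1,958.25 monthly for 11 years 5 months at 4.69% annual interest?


Present value of an ordinary annuity: PV = PMT × (1 − (1 + r)^(−n)) / r
Monthly rate r = 0.0469/12 ≈ 0.00390833, n = 137
PV = $1,958.25 × (1 − (1 + 0.0469/12)^(−137)) / (0.0469/12)
PV = $1,958.25 × 105.921891
PV = $207,421.54

PV = PMT × (1-(1+r)^(-n))/r = $207,421.54


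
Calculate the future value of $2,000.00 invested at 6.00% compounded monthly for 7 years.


Compound interest formula: A = P(1 + r/n)^(nt)
A = $2,000.00 × (1 + 0.06/12)^(12 × 7)
Growth factor: (1 + 0.06/12)^84 = 1.520370
A = $2,000.00 × 1.520370
A = $3,040.74

A = P(1 + r/n)^(nt) = $3,040.74


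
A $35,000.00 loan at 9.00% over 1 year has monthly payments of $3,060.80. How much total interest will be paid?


Total paid over the life of the loan = PMT × n.
Total paid = $3,060.80 × 12 = $36,729.60
Total interest = total paid − principal = $36,729.60 − $35,000.00 = $1,729.60

Total interest = (PMT × n) - PV = $1,729.60


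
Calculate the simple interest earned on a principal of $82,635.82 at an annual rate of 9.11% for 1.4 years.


Simple interest formula: I = P × r × t
I = $82,635.82 × 0.0911 × 1.4
I = $10,539.37

I = P × r × t = $10,539.37


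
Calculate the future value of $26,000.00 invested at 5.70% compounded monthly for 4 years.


Compound interest formula: A = P(1 + r/n)^(nt)
A = $26,000.00 × (1 + 0.057/12)^(12 × 4)
Growth factor: (1 + 0.057/12)^48 = 1.25540748
A = $26,000.00 × 1.25540748
A = $32,640.59

A = P(1 + r/n)^(nt) = $32,640.59


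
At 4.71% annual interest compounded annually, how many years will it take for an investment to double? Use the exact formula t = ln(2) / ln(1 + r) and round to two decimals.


Doubling condition: (1 + r)^t = 2
Take ln of both sides: t × ln(1 + r) = ln(2)
t = ln(2) / ln(1 + r)
t = 0.693147 / 0.046024
t = 15.06

t = ln(2) / ln(1 + r) = 15.06 years


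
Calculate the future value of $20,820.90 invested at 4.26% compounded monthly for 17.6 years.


Compound interest formula: A = P(1 + r/n)^(nt)
A = $20,820.90 × (1 + 0.0426/12)^(12 × 17.6)
Growth factor: (1 + 0.0426/12)^211.2 = 2.113684
A = $20,820.90 × 2.113684
A = $44,008.80

A = P(1 + r/n)^(nt) = $44,008.80


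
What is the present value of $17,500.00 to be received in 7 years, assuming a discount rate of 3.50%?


Present value formula: PV = FV / (1 + r)^t
PV = $17,500.00 / (1 + 0.035)^7
PV = $17,500.00 / 1.272279
PV = $13,754.84

PV = FV / (1 + r)^t = $13,754.84


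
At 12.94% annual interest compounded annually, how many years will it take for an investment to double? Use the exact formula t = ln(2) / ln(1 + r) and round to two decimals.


Doubling condition: (1 + r)^t = 2
Take ln of both sides: t × ln(1 + r) = ln(2)
t = ln(2) / ln(1 + r)
t = 0.693147 / 0.121687
t = 5.70

t = ln(2) / ln(1 + r) = 5.70 years


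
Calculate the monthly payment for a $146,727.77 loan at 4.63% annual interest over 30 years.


Loan payment formula: PMT = PV × r / (1 − (1 + r)^(−n))
Monthly rate r = 0.0463/12 ≈ 0.00385833, n = 360 months
Denominator: 1 − (1 + 0.0463/12)^(−360) = 0.750008
PMT = $146,727.77 × (0.0463/12) / 0.750008
PMT = $754.82 per month

PMT = PV × r / (1-(1+r)^(-n)) = $754.82/month


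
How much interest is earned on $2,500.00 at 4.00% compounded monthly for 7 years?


Compound interest earned = final amount − principal.
A = P(1 + r/n)^(nt) = $2,500.00 × (1 + 0.04/12)^(12 × 7) = $3,306.28
Interest = A − P = $3,306.28 − $2,500.00 = $806.28

Interest = A - P = $806.28


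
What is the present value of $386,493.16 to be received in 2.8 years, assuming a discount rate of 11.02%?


Present value formula: PV = FV / (1 + r)^t
PV = $386,493.16 / (1 + 0.1102)^2.8
PV = $386,493.16 / 1.3400575
PV = $288,415.36

PV = FV / (1 + r)^t = $288,415.36


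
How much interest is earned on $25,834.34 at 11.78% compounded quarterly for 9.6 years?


Compound interest earned = final amount − principal.
A = P(1 + r/n)^(nt) = $25,834.34 × (1 + 0.1178/4)^(4 × 9.6) = $78,747.95
Interest = A − P = $78,747.95 − $25,834.34 = $52,913.61

Interest = A - P = $52,913.61


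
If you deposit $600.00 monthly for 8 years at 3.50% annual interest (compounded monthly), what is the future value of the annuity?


Future value of an ordinary annuity: FV = PMT × ((1 + r)^n − 1) / r
Monthly rate r = 0.035/12 ≈ 0.00291667, n = 96
FV = $600.00 × ((1 + 0.035/12)^96 − 1) / (0.035/12)
FV = $600.00 × 110.602523
FV = $66,361.51

FV = PMT × ((1+r)^n - 1)/r = $66,361.51


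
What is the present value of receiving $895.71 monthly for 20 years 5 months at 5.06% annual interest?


Present value of an ordinary annuity: PV = PMT × (1 − (1 + r)^(−n)) / r
Monthly rate r = 0.0506/12 ≈ 0.00421667, n = 245
PV = $895.71 × (1 − (1 + 0.0506/12)^(−245)) / (0.0506/12)
PV = $895.71 × 152.565593
PV = $136,654.53

PV = PMT × (1-(1+r)^(-n))/r = $136,654.53


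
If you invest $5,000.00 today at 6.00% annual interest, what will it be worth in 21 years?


Future value formula: FV = PV × (1 + r)^t
FV = $5,000.00 × (1 + 0.06)^21
FV = $5,000.00 × 3.399564
FV = $16,997.82

FV = PV × (1 + r)^t = $16,997.82


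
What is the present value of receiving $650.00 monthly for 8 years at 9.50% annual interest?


Present value of an ordinary annuity: PV = PMT × (1 − (1 + r)^(−n)) / r
Monthly rate r = 0.095/12 ≈ 0.00791667, n = 96
PV = $650.00 × (1 − (1 + 0.095/12)^(−96)) / (0.095/12)
PV = $650.00 × 67.065090
PV = $43,592.31

PV = PMT × (1-(1+r)^(-n))/r = $43,592.31


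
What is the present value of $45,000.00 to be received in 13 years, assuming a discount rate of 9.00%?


Present value formula: PV = FV / (1 + r)^t
PV = $45,000.00 / (1 + 0.09)^13
PV = $45,000.00 / 3.065805
PV = $14,678.04

PV = FV / (1 + r)^t = $14,678.04


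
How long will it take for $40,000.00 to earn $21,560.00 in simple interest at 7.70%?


Rearrange the simple interest formula for t:
I = P × r × t  ⇒  t = I / (P × r)
t = $21,560.00 / ($40,000.00 × 0.077)
t = 7

t = I/(P×r) = 7 years


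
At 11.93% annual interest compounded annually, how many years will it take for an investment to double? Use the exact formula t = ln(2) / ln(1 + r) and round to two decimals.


Doubling condition: (1 + r)^t = 2
Take ln of both sides: t × ln(1 + r) = ln(2)
t = ln(2) / ln(1 + r)
t = 0.693147 / 0.112703
t = 6.15

t = ln(2) / ln(1 + r) = 6.15 years


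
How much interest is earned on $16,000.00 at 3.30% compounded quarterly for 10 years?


Compound interest earned = final amount − principal.
A = P(1 + r/n)^(nt) = $16,000.00 × (1 + 0.033/4)^(4 × 10) = $22,225.38
Interest = A − P = $22,225.38 − $16,000.00 = $6,225.38

Interest = A - P = $6,225.38


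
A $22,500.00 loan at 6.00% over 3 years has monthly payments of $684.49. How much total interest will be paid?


Total paid over the life of the loan = PMT × n.
Total paid = $684.49 × 36 = $24,641.64
Total interest = total paid − principal = $24,641.64 − $22,500.00 = $2,141.64

Total interest = (PMT × n) - PV = $2,141.64


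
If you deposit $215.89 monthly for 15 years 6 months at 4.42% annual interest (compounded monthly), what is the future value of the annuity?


Future value of an ordinary annuity: FV = PMT × ((1 + r)^n − 1) / r
Monthly rate r = 0.0442/12 ≈ 0.00368333, n = 186
FV = $215.89 × ((1 + 0.0442/12)^186 − 1) / (0.0442/12)
FV = $215.89 × 266.463719
FV = $57,526.85

FV = PMT × ((1+r)^n - 1)/r = $57,526.85


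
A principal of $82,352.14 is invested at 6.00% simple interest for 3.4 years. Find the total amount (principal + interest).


Total amount formula: A = P(1 + rt) = P + P·r·t
Interest: I = P × r × t = $82,352.14 × 0.06 × 3.4 = $16,799.84
A = P + I = $82,352.14 + $16,799.84 = $99,151.98

A = P + I = P(1 + rt) = $99,151.98


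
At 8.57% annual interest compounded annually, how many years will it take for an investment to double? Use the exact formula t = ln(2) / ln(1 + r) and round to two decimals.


Doubling condition: (1 + r)^t = 2
Take ln of both sides: t × ln(1 + r) = ln(2)
t = ln(2) / ln(1 + r)
t = 0.693147 / 0.082225
t = 8.43

t = ln(2) / ln(1 + r) = 8.43 years


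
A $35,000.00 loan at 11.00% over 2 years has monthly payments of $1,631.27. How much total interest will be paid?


Total paid over the life of the loan = PMT × n.
Total paid = $1,631.27 × 24 = $39,150.48
Total interest = total paid − principal = $39,150.48 − $35,000.00 = $4,150.48

Total interest = (PMT × n) - PV = $4,150.48


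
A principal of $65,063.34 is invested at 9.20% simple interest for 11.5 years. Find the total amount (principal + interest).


Total amount formula: A = P(1 + rt) = P + P·r·t
Interest: I = P × r × t = $65,063.34 × 0.092 × 11.5 = $68,837.01
A = P + I = $65,063.34 + $68,837.01 = $133,900.35

A = P + I = P(1 + rt) = $133,900.35


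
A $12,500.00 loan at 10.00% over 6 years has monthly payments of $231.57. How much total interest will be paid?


Total paid over the life of the loan = PMT × n.
Total paid = $231.57 × 72 = $16,673.04
Total interest = total paid − principal = $16,673.04 − $12,500.00 = $4,173.04

Total interest = (PMT × n) - PV = $4,173.04


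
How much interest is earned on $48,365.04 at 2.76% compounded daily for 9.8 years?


Compound interest earned = final amount − principal.
A = P(1 + r/n)^(nt) = $48,365.04 × (1 + 0.0276/365)^(365 × 9.8) = $63,386.25
Interest = A − P = $63,386.25 − $48,365.04 = $15,021.21

Interest = A - P = $15,021.21


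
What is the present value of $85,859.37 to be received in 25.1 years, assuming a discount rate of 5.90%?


Present value formula: PV = FV / (1 + r)^t
PV = $85,859.37 / (1 + 0.059)^25.1
PV = $85,859.37 / 4.215883
PV = $20,365.69

PV = FV / (1 + r)^t = $20,365.69


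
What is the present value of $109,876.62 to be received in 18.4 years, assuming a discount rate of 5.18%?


Present value formula: PV = FV / (1 + r)^t
PV = $109,876.62 / (1 + 0.0518)^18.4
PV = $109,876.62 / 2.5326213
PV = $43,384.54

PV = FV / (1 + r)^t = $43,384.54


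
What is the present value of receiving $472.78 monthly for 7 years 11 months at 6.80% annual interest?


Present value of an ordinary annuity: PV = PMT × (1 − (1 + r)^(−n)) / r
Monthly rate r = 0.068/12 ≈ 0.00566667, n = 95
PV = $472.78 × (1 − (1 + 0.068/12)^(−95)) / (0.068/12)
PV = $472.78 × 73.304476
PV = $34,656.89

PV = PMT × (1-(1+r)^(-n))/r = $34,656.89


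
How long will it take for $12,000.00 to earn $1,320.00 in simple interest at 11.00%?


Rearrange the simple interest formula for t:
I = P × r × t  ⇒  t = I / (P × r)
t = $1,320.00 / ($12,000.00 × 0.11)
t = 1

t = I/(P×r) = 1 year


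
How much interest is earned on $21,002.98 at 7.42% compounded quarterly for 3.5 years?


Compound interest earned = final amount − principal.
A = P(1 + r/n)^(nt) = $21,002.98 × (1 + 0.0742/4)^(4 × 3.5) = $27,166.51
Interest = A − P = $27,166.51 − $21,002.98 = $6,163.53

Interest = A - P = $6,163.53


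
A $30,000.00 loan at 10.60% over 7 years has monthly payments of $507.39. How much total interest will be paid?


Total paid over the life of the loan = PMT × n.
Total paid = $507.39 × 84 = $42,620.76
Total interest = total paid − principal = $42,620.76 − $30,000.00 = $12,620.76

Total interest = (PMT × n) - PV = $12,620.76


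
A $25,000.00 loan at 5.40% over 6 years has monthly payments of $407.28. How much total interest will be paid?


Total paid over the life of the loan = PMT × n.
Total paid = $407.28 × 72 = $29,324.16
Total interest = total paid − principal = $29,324.16 − $25,000.00 = $4,324.16

Total interest = (PMT × n) - PV = $4,324.16


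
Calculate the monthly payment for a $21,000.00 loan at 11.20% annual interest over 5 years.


Loan payment formula: PMT = PV × r / (1 − (1 + r)^(−n))
Monthly rate r = 0.112/12 ≈ 0.00933333, n = 60 months
Denominator: 1 − (1 + 0.112/12)^(−60) = 0.427305
PMT = $21,000.00 × (0.112/12) / 0.427305
PMT = $458.69 per month

PMT = PV × r / (1-(1+r)^(-n)) = $458.69/month


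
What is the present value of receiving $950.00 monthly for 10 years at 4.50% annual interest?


Present value of an ordinary annuity: PV = PMT × (1 − (1 + r)^(−n)) / r
Monthly rate r = 0.045/12 = 0.00375, n = 120
PV = $950.00 × (1 − (1 + 0.045/12)^(−120)) / (0.045/12)
PV = $950.00 × 96.489324
PV = $91,664.86

PV = PMT × (1-(1+r)^(-n))/r = $91,664.86


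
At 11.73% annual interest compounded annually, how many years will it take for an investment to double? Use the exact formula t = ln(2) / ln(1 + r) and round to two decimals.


Doubling condition: (1 + r)^t = 2
Take ln of both sides: t × ln(1 + r) = ln(2)
t = ln(2) / ln(1 + r)
t = 0.693147 / 0.110915
t = 6.25

t = ln(2) / ln(1 + r) = 6.25 years


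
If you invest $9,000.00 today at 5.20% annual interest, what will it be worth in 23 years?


Future value formula: FV = PV × (1 + r)^t
FV = $9,000.00 × (1 + 0.052)^23
FV = $9,000.00 × 3.208943
FV = $28,880.49

FV = PV × (1 + r)^t = $28,880.49


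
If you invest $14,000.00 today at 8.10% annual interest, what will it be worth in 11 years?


Future value formula: FV = PV × (1 + r)^t
FV = $14,000.00 × (1 + 0.081)^11
FV = $14,000.00 × 2.355497
FV = $32,976.96

FV = PV × (1 + r)^t = $32,976.96


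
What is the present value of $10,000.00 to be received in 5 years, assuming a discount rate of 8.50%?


Present value formula: PV = FV / (1 + r)^t
PV = $10,000.00 / (1 + 0.085)^5
PV = $10,000.00 / 1.503657
PV = $6,650.45

PV = FV / (1 + r)^t = $6,650.45


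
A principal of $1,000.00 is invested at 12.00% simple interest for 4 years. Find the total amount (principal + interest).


Total amount formula: A = P(1 + rt) = P + P·r·t
Interest: I = P × r × t = $1,000.00 × 0.12 × 4 = $480.00
A = P + I = $1,000.00 + $480.00 = $1,480.00

A = P + I = P(1 + rt) = $1,480.00


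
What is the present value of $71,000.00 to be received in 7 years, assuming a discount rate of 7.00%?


Present value formula: PV = FV / (1 + r)^t
PV = $71,000.00 / (1 + 0.07)^7
PV = $71,000.00 / 1.6057815
PV = $44,215.23

PV = FV / (1 + r)^t = $44,215.23


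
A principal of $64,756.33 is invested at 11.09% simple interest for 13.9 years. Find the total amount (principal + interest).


Total amount formula: A = P(1 + rt) = P + P·r·t
Interest: I = P × r × t = $64,756.33 × 0.1109 × 13.9 = $99,822.53
A = P + I = $64,756.33 + $99,822.53 = $164,578.86

A = P + I = P(1 + rt) = $164,578.86


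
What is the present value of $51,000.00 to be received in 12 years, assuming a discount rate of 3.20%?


Present value formula: PV = FV / (1 + r)^t
PV = $51,000.00 / (1 + 0.032)^12
PV = $51,000.00 / 1.4593396
PV = $34,947.31

PV = FV / (1 + r)^t = $34,947.31


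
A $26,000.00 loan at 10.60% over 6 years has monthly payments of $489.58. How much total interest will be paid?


Total paid over the life of the loan = PMT × n.
Total paid = $489.58 × 72 = $35,249.76
Total interest = total paid − principal = $35,249.76 − $26,000.00 = $9,249.76

Total interest = (PMT × n) - PV = $9,249.76


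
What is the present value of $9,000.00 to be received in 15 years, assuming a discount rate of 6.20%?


Present value formula: PV = FV / (1 + r)^t
PV = $9,000.00 / (1 + 0.062)^15
PV = $9,000.00 / 2.465289
PV = $3,650.69

PV = FV / (1 + r)^t = $3,650.69


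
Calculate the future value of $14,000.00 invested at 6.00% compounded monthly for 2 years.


Compound interest formula: A = P(1 + r/n)^(nt)
A = $14,000.00 × (1 + 0.06/12)^(12 × 2)
Growth factor: (1 + 0.06/12)^24 = 1.127160
A = $14,000.00 × 1.127160
A = $15,780.24

A = P(1 + r/n)^(nt) = $15,780.24


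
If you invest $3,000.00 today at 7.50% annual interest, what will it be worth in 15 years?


Future value formula: FV = PV × (1 + r)^t
FV = $3,000.00 × (1 + 0.075)^15
FV = $3,000.00 × 2.958877
FV = $8,876.63

FV = PV × (1 + r)^t = $8,876.63


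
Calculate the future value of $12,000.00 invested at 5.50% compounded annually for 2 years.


Compound interest formula: A = P(1 + r/n)^(nt)
A = $12,000.00 × (1 + 0.055/1)^(1 × 2)
Growth factor: (1 + 0.055/1)^2 = 1.113025
A = $12,000.00 × 1.113025
A = $13,356.30

A = P(1 + r/n)^(nt) = $13,356.30


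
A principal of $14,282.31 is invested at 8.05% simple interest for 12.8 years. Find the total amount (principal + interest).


Total amount formula: A = P(1 + rt) = P + P·r·t
Interest: I = P × r × t = $14,282.31 × 0.0805 × 12.8 = $14,716.49
A = P + I = $14,282.31 + $14,716.49 = $28,998.80

A = P + I = P(1 + rt) = $28,998.80


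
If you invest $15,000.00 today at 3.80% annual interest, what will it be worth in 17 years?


Future value formula: FV = PV × (1 + r)^t
FV = $15,000.00 × (1 + 0.038)^17
FV = $15,000.00 × 1.8851895
FV = $28,277.84

FV = PV × (1 + r)^t = $28,277.84


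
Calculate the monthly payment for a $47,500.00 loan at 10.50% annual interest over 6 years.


Loan payment formula: PMT = PV × r / (1 − (1 + r)^(−n))
Monthly rate r = 0.105/12 = 0.00875, n = 72 months
Denominator: 1 − (1 + 0.105/12)^(−72) = 0.465947
PMT = $47,500.00 × (0.105/12) / 0.465947
PMT = $892.00 per month

PMT = PV × r / (1-(1+r)^(-n)) = $892.00/month


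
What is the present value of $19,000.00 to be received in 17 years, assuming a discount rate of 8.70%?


Present value formula: PV = FV / (1 + r)^t
PV = $19,000.00 / (1 + 0.087)^17
PV = $19,000.00 / 4.129545
PV = $4,600.99

PV = FV / (1 + r)^t = $4,600.99


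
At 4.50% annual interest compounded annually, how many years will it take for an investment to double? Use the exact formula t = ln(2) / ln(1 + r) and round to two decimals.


Doubling condition: (1 + r)^t = 2
Take ln of both sides: t × ln(1 + r) = ln(2)
t = ln(2) / ln(1 + r)
t = 0.693147 / 0.044017
t = 15.75

t = ln(2) / ln(1 + r) = 15.75 years


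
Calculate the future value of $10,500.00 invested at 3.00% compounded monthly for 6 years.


Compound interest formula: A = P(1 + r/n)^(nt)
A = $10,500.00 × (1 + 0.03/12)^(12 × 6)
Growth factor: (1 + 0.03/12)^72 = 1.1969485
A = $10,500.00 × 1.1969485
A = $12,567.96

A = P(1 + r/n)^(nt) = $12,567.96


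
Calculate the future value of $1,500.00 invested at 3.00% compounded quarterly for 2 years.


Compound interest formula: A = P(1 + r/n)^(nt)
A = $1,500.00 × (1 + 0.03/4)^(4 × 2)
Growth factor: (1 + 0.03/4)^8 = 1.061599
A = $1,500.00 × 1.061599
A = $1,592.40

A = P(1 + r/n)^(nt) = $1,592.40


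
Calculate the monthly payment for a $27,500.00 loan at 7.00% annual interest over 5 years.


Loan payment formula: PMT = PV × r / (1 − (1 + r)^(−n))
Monthly rate r = 0.07/12 ≈ 0.00583333, n = 60 months
Denominator: 1 − (1 + 0.07/12)^(−60) = 0.294595
PMT = $27,500.00 × (0.07/12) / 0.294595
PMT = $544.53 per month

PMT = PV × r / (1-(1+r)^(-n)) = $544.53/month


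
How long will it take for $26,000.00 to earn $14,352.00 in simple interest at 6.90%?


Rearrange the simple interest formula for t:
I = P × r × t  ⇒  t = I / (P × r)
t = $14,352.00 / ($26,000.00 × 0.069)
t = 8

t = I/(P×r) = 8 years


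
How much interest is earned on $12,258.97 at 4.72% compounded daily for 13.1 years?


Compound interest earned = final amount − principal.
A = P(1 + r/n)^(nt) = $12,258.97 × (1 + 0.0472/365)^(365 × 13.1) = $22,749.38
Interest = A − P = $22,749.38 − $12,258.97 = $10,490.41

Interest = A - P = $10,490.41


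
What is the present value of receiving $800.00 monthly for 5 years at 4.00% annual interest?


Present value of an ordinary annuity: PV = PMT × (1 − (1 + r)^(−n)) / r
Monthly rate r = 0.04/12 ≈ 0.00333333, n = 60
PV = $800.00 × (1 − (1 + 0.04/12)^(−60)) / (0.04/12)
PV = $800.00 × 54.299069
PV = $43,439.26

PV = PMT × (1-(1+r)^(-n))/r = $43,439.26


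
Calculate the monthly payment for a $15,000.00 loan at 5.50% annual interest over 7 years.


Loan payment formula: PMT = PV × r / (1 − (1 + r)^(−n))
Monthly rate r = 0.055/12 ≈ 0.00458333, n = 84 months
Denominator: 1 − (1 + 0.055/12)^(−84) = 0.318951
PMT = $15,000.00 × (0.055/12) / 0.318951
PMT = $215.55 per month

PMT = PV × r / (1-(1+r)^(-n)) = $215.55/month


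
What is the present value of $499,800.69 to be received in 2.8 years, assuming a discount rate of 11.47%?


Present value formula: PV = FV / (1 + r)^t
PV = $499,800.69 / (1 + 0.1147)^2.8
PV = $499,800.69 / 1.355321735
PV = $368,769.04

PV = FV / (1 + r)^t = $368,769.04


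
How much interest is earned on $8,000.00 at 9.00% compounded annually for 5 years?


Compound interest earned = final amount − principal.
A = P(1 + r/n)^(nt) = $8,000.00 × (1 + 0.09/1)^(1 × 5) = $12,308.99
Interest = A − P = $12,308.99 − $8,000.00 = $4,308.99

Interest = A - P = $4,308.99


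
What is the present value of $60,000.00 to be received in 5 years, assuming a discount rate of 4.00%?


Present value formula: PV = FV / (1 + r)^t
PV = $60,000.00 / (1 + 0.04)^5
PV = $60,000.00 / 1.2166529
PV = $49,315.63

PV = FV / (1 + r)^t = $49,315.63


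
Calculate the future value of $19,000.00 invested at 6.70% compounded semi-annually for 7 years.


Compound interest formula: A = P(1 + r/n)^(nt)
A = $19,000.00 × (1 + 0.067/2)^(2 × 7)
Growth factor: (1 + 0.067/2)^14 = 1.586159
A = $19,000.00 × 1.586159
A = $30,137.02

A = P(1 + r/n)^(nt) = $30,137.02


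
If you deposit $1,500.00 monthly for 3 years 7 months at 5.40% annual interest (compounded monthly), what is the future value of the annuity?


Future value of an ordinary annuity: FV = PMT × ((1 + r)^n − 1) / r
Monthly rate r = 0.054/12 = 0.0045, n = 43
FV = $1,500.00 × ((1 + 0.054/12)^43 − 1) / (0.054/12)
FV = $1,500.00 × 47.325057
FV = $70,987.59

FV = PMT × ((1+r)^n - 1)/r = $70,987.59


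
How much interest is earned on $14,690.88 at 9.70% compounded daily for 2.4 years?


Compound interest earned = final amount − principal.
A = P(1 + r/n)^(nt) = $14,690.88 × (1 + 0.097/365)^(365 × 2.4) = $18,541.21
Interest = A − P = $18,541.21 − $14,690.88 = $3,850.33

Interest = A - P = $3,850.33


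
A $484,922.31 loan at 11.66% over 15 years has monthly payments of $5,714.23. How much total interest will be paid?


Total paid over the life of the loan = PMT × n.
Total paid = $5,714.23 × 180 = $1,028,561.40
Total interest = total paid − principal = $1,028,561.40 − $484,922.31 = $543,639.09

Total interest = (PMT × n) - PV = $543,639.09


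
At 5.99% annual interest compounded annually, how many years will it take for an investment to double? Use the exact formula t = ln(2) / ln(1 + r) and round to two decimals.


Doubling condition: (1 + r)^t = 2
Take ln of both sides: t × ln(1 + r) = ln(2)
t = ln(2) / ln(1 + r)
t = 0.693147 / 0.058175
t = 11.91

t = ln(2) / ln(1 + r) = 11.91 years


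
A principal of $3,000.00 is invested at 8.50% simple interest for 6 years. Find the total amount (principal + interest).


Total amount formula: A = P(1 + rt) = P + P·r·t
Interest: I = P × r × t = $3,000.00 × 0.085 × 6 = $1,530.00
A = P + I = $3,000.00 + $1,530.00 = $4,530.00

A = P + I = P(1 + rt) = $4,530.00


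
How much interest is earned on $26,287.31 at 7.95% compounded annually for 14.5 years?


Compound interest earned = final amount − principal.
A = P(1 + r/n)^(nt) = $26,287.31 × (1 + 0.0795/1)^(1 × 14.5) = $79,702.97
Interest = A − P = $79,702.97 − $26,287.31 = $53,415.66

Interest = A - P = $53,415.66


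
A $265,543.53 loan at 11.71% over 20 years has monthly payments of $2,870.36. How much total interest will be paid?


Total paid over the life of the loan = PMT × n.
Total paid = $2,870.36 × 240 = $688,886.40
Total interest = total paid − principal = $688,886.40 − $265,543.53 = $423,342.87

Total interest = (PMT × n) - PV = $423,342.87


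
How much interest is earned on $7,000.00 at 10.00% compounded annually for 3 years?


Compound interest earned = final amount − principal.
A = P(1 + r/n)^(nt) = $7,000.00 × (1 + 0.1/1)^(1 × 3) = $9,317.00
Interest = A − P = $9,317.00 − $7,000.00 = $2,317.00

Interest = A - P = $2,317.00


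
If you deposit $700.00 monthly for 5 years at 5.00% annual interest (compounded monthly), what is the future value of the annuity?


Future value of an ordinary annuity: FV = PMT × ((1 + r)^n − 1) / r
Monthly rate r = 0.05/12 ≈ 0.00416667, n = 60
FV = $700.00 × ((1 + 0.05/12)^60 − 1) / (0.05/12)
FV = $700.00 × 68.006083
FV = $47,604.26

FV = PMT × ((1+r)^n - 1)/r = $47,604.26


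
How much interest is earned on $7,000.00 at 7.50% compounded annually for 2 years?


Compound interest earned = final amount − principal.
A = P(1 + r/n)^(nt) = $7,000.00 × (1 + 0.075/1)^(1 × 2) = $8,089.37
Interest = A − P = $8,089.37 − $7,000.00 = $1,089.37

Interest = A - P = $1,089.37


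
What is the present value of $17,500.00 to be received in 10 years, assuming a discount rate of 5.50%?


Present value formula: PV = FV / (1 + r)^t
PV = $17,500.00 / (1 + 0.055)^10
PV = $17,500.00 / 1.708144
PV = $10,245.04

PV = FV / (1 + r)^t = $10,245.04


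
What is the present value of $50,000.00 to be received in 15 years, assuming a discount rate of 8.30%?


Present value formula: PV = FV / (1 + r)^t
PV = $50,000.00 / (1 + 0.083)^15
PV = $50,000.00 / 3.306944
PV = $15,119.70

PV = FV / (1 + r)^t = $15,119.70
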